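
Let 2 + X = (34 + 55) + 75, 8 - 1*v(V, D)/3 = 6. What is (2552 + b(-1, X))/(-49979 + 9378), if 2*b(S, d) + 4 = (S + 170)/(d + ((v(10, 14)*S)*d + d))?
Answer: -300421/4783536 ≈ -0.062803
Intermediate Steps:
v(V, D) = 6 (v(V, D) = 24 - 3*6 = 24 - 18 = 6)
X = 162 (X = -2 + ((34 + 55) + 75) = -2 + (89 + 75) = -2 + 164 = 162)
b(S, d) = -2 + (170 + S)/(2*(2*d + 6*S*d)) (b(S, d) = -2 + ((S + 170)/(d + ((6*S)*d + d)))/2 = -2 + ((170 + S)/(d + (6*S*d + d)))/2 = -2 + ((170 + S)/(d + (d + 6*S*d)))/2 = -2 + ((170 + S)/(2*d + 6*S*d))/2 = -2 + (170 + S)/(2*(2*d + 6*S*d)))
(2552 + b(-1, X))/(-49979 + 9378) = (2552 + (1/4)*(170 - 1 - 8*162 - 24*(-1)*162)/(162*(1 + 3*(-1))))/(-49979 + 9378) = (2552 + (1/4)*(1/162)*(170 - 1 - 1296 + 3888)/(1 - 3))/(-40601) = (2552 + (1/4)*(1/162)*2761/(-2))*(-1/40601) = (2552 + (1/4)*(1/162)*(-1/2)*2761)*(-1/40601) = (2552 - 2761/1296)*(-1/40601) = (3304631/1296)*(-1/40601) = -300421/4783536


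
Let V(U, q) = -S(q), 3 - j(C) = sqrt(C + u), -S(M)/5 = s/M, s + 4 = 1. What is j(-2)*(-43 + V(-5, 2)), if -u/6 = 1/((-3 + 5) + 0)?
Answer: -303/2 + 101*I*sqrt(5)/2 ≈ -151.5 + 112.92*I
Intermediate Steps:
s = -3 (s = -4 + 1 = -3)
u = -3 (u = -6/((-3 + 5) + 0) = -6/(2 + 0) = -6/2 = -6*1/2 = -3)
S(M) = 15/M (S(M) = -(-15)/M = 15/M)
j(C) = 3 - sqrt(-3 + C) (j(C) = 3 - sqrt(C - 3) = 3 - sqrt(-3 + C))
V(U, q) = -15/q
j(-2)*(-43 + V(-5, 2)) = (3 - sqrt(-3 - 2))*(-43 - 15/2) = (3 - sqrt(-5))*(-43 - 15*1/2) = (3 - I*sqrt(5))*(-43 - 15/2) = (3 - I*sqrt(5))*(-101/2) = -303/2 + 101*I*sqrt(5)/2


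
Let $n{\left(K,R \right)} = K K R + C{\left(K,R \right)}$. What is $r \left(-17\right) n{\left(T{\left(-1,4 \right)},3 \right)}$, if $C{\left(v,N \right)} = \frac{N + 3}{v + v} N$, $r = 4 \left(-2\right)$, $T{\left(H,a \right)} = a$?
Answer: $6834$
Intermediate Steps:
$r = -8$
$C{\left(v,N \right)} = \frac{N \left(3 + N\right)}{2 v}$ ($C{\left(v,N \right)} = \frac{3 + N}{2 v} N = \frac{N \left(3 + N\right)}{2 v}$)
$n{\left(K,R \right)} = R K^{2} + \frac{R \left(3 + R\right)}{2 K}$ ($n{\left(K,R \right)} = K K R + \frac{R \left(3 + R\right)}{2 K} = K^{2} R + \frac{R \left(3 + R\right)}{2 K} = R K^{2} + \frac{R \left(3 + R\right)}{2 K}$)
$r \left(-17\right) n{\left(T{\left(-1,4 \right)},3 \right)} = \left(-8\right) \left(-17\right) \frac{1}{2} \cdot 3 \cdot \frac{1}{4} \left(3 + 3 + 2 \cdot 4^{3}\right) = 136 \cdot \frac{1}{2} \cdot 3 \cdot \frac{1}{4} \left(3 + 3 + 2 \cdot 64\right) = 136 \cdot \frac{1}{2} \cdot 3 \cdot \frac{1}{4} \left(3 + 3 + 128\right) = 136 \cdot \frac{1}{2} \cdot 3 \cdot \frac{1}{4} \cdot 134 = 136 \cdot \frac{201}{4} = 6834$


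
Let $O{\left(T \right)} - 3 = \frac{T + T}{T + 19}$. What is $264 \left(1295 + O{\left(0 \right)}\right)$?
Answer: $342672$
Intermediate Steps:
$O{\left(T \right)} = 3 + \frac{2 T}{19 + T}$ ($O{\left(T \right)} = 3 + \frac{T + T}{T + 19} = 3 + \frac{2 T}{19 + T}$)
$264 \left(1295 + O{\left(0 \right)}\right) = 264 \left(1295 + \frac{57 + 5 \cdot 0}{19 + 0}\right) = 264 \left(1295 + \frac{57 + 0}{19}\right) = 264 \left(1295 + \frac{1}{19} \cdot 57\right) = 264 \left(1295 + 3\right) = 264 \cdot 1298 = 342672$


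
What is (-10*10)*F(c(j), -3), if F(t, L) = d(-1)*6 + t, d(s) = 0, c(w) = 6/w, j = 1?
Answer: -600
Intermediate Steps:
F(t, L) = t (F(t, L) = 0*6 + t = 0 + t = t)
(-10*10)*F(c(j), -3) = (-10*10)*(6/1) = -600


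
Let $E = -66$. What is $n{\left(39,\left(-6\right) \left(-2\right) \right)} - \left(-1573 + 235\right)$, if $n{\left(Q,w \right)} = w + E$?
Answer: $1284$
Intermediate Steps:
$n{\left(Q,w \right)} = -66 + w$ ($n{\left(Q,w \right)} = w - 66 = -66 + w$)
$n{\left(39,\left(-6\right) \left(-2\right) \right)} - \left(-1573 + 235\right) = \left(-66 - -12\right) - \left(-1573 + 235\right) = \left(-66 + 12\right) - -1338 = -54 + 1338 = 1284$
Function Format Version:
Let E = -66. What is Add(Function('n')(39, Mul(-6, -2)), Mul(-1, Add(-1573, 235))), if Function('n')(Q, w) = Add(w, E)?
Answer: 1284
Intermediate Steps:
Function('n')(Q, w) = Add(-66, w) (Function('n')(Q, w) = Add(w, -66) = Add(-66, w))
Add(Function('n')(39, Mul(-6, -2)), Mul(-1, Add(-1573, 235))) = Add(Add(-66, Mul(-6, -2)), Mul(-1, Add(-1573, 235))) = Add(Add(-66, 12), Mul(-1, -1338)) = Add(-54, 1338) = 1284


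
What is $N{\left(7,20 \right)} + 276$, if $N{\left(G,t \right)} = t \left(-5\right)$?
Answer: $176$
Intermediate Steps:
$N{\left(G,t \right)} = - 5 t$
$N{\left(7,20 \right)} + 276 = \left(-5\right) 20 + 276 = -100 + 276 = 176$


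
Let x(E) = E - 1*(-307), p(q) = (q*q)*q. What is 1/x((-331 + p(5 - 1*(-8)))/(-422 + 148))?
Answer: 137/41126 ≈ 0.0033312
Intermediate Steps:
p(q) = q**3 (p(q) = q**2*q = q**3)
x(E) = 307 + E (x(E) = E + 307 = 307 + E)
1/x((-331 + p(5 - 1*(-8)))/(-422 + 148)) = 1/(307 + (-331 + (5 - 1*(-8))**3)/(-422 + 148)) = 1/(307 + (-331 + (5 + 8)**3)/(-274)) = 1/(307 + (-331 + 13**3)*(-1/274)) = 1/(307 + (-331 + 2197)*(-1/274)) = 1/(307 + 1866*(-1/274)) = 1/(307 - 933/137) = 1/(41126/137) = 137/41126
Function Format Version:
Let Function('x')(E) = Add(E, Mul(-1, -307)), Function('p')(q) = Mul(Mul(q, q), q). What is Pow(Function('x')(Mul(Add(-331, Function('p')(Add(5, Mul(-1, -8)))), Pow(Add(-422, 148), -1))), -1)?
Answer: Rational(137, 41126) ≈ 0.0033312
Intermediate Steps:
Function('p')(q) = Pow(q, 3) (Function('p')(q) = Mul(Pow(q, 2), q) = Pow(q, 3))
Function('x')(E) = Add(307, E) (Function('x')(E) = Add(E, 307) = Add(307, E))
Pow(Function('x')(Mul(Add(-331, Function('p')(Add(5, Mul(-1, -8)))), Pow(Add(-422, 148), -1))), -1) = Pow(Add(307, Mul(Add(-331, Pow(Add(5, Mul(-1, -8)), 3)), Pow(Add(-422, 148), -1))), -1) = Pow(Add(307, Mul(Add(-331, Pow(Add(5, 8), 3)), Pow(-274, -1))), -1) = Pow(Add(307, Mul(Add(-331, Pow(13, 3)), Rational(-1, 274))), -1) = Pow(Add(307, Mul(Add(-331, 2197), Rational(-1, 274))), -1) = Pow(Add(307, Mul(1866, Rational(-1, 274))), -1) = Pow(Add(307, Rational(-933, 137)), -1) = Pow(Rational(41126, 137), -1) = Rational(137, 41126)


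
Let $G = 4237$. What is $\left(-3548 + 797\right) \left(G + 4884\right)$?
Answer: $-25091871$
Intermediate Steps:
$\left(-3548 + 797\right) \left(G + 4884\right) = \left(-3548 + 797\right) \left(4237 + 4884\right) = \left(-2751\right) 9121 = -25091871$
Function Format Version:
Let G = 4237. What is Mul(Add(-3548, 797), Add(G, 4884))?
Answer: -25091871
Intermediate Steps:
Mul(Add(-3548, 797), Add(G, 4884)) = Mul(Add(-3548, 797), Add(4237, 4884)) = Mul(-2751, 9121) = -25091871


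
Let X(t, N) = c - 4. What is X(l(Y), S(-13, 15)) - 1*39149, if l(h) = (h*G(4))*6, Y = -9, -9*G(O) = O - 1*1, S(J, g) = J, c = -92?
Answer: -39245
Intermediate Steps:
G(O) = 1/9 - O/9 (G(O) = -(O - 1*1)/9 = -(O - 1)/9 = -(-1 + O)/9 = 1/9 - O/9)
l(h) = -2*h (l(h) = (h*(1/9 - 1/9*4))*6 = (h*(1/9 - 4/9))*6 = (h*(-1/3))*6 = -h/3*6 = -2*h)
X(t, N) = -96 (X(t, N) = -92 - 4 = -96)
X(l(Y), S(-13, 15)) - 1*39149 = -96 - 1*39149 = -96 - 39149 = -39245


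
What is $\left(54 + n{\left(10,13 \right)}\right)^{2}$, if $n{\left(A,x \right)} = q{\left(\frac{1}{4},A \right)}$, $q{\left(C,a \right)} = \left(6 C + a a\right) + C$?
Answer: $\frac{388129}{16} \approx 24258.0$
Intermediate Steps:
$q{\left(C,a \right)} = a^{2} + 7 C$ ($q{\left(C,a \right)} = \left(6 C + a^{2}\right) + C = \left(a^{2} + 6 C\right) + C = a^{2} + 7 C$)
$n{\left(A,x \right)} = \frac{7}{4} + A^{2}$ ($n{\left(A,x \right)} = A^{2} + \frac{7}{4} = \frac{7}{4} + A^{2}$)
$\left(54 + n{\left(10,13 \right)}\right)^{2} = \left(54 + \left(\frac{7}{4} + 10^{2}\right)\right)^{2} = \left(54 + \left(\frac{7}{4} + 100\right)\right)^{2} = \left(54 + \frac{407}{4}\right)^{2} = \left(\frac{623}{4}\right)^{2} = \frac{388129}{16}$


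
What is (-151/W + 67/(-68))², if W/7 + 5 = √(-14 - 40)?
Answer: 9*(-2477258*√6 + 5655115*I)/(226576*(-29*I + 30*√6)) ≈ -3.8818 + 1.5249*I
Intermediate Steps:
W = -35 + 21*I*√6 (W = -35 + 7*√(-14 - 40) = -35 + 7*√(-54) = -35 + 7*(3*I*√6) = -35 + 21*I*√6 ≈ -35.0 + 51.439*I)
(-151/W + 67/(-68))² = (-151/(-35 + 21*I*√6) + 67/(-68))² = (-151/(-35 + 21*I*√6) + 67*(-1/68))² = (-151/(-35 + 21*I*√6) - 67/68)² = (-67/68 - 151/(-35 + 21*I*√6))²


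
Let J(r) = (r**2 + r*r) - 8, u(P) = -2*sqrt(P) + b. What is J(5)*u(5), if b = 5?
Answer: 210 - 84*sqrt(5) ≈ 22.170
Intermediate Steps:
u(P) = 5 - 2*sqrt(P) (u(P) = -2*sqrt(P) + 5 = 5 - 2*sqrt(P))
J(r) = -8 + 2*r**2 (J(r) = (r**2 + r**2) - 8 = 2*r**2 - 8 = -8 + 2*r**2)
J(5)*u(5) = (-8 + 2*5**2)*(5 - 2*sqrt(5)) = (-8 + 2*25)*(5 - 2*sqrt(5)) = (-8 + 50)*(5 - 2*sqrt(5)) = 42*(5 - 2*sqrt(5)) = 210 - 84*sqrt(5)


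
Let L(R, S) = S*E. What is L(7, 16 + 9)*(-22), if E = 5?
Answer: -2750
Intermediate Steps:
L(R, S) = 5*S (L(R, S) = S*5 = 5*S)
L(7, 16 + 9)*(-22) = (5*(16 + 9))*(-22) = (5*25)*(-22) = 125*(-22) = -2750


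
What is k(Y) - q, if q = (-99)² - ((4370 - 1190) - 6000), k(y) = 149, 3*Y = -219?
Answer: -12472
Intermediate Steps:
Y = -73 (Y = (⅓)*(-219) = -73)
q = 12621 (q = 9801 - (3180 - 6000) = 9801 - 1*(-2820) = 9801 + 2820 = 12621)
k(Y) - q = 149 - 1*12621 = 149 - 12621 = -12472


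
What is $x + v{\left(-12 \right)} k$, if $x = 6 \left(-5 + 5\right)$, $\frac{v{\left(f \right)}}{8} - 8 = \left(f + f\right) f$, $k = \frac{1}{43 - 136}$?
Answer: $- \frac{2368}{93} \approx -25.462$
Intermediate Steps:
$k = - \frac{1}{93}$ ($k = \frac{1}{-93} = - \frac{1}{93} \approx -0.010753$)
$v{\left(f \right)} = 64 + 16 f^{2}$ ($v{\left(f \right)} = 64 + 8 \left(f + f\right) f = 64 + 8 \cdot 2 f f = 64 + 8 \cdot 2 f^{2} = 64 + 16 f^{2}$)
$x = 0$ ($x = 6 \cdot 0 = 0$)
$x + v{\left(-12 \right)} k = 0 + \left(64 + 16 \left(-12\right)^{2}\right) \left(- \frac{1}{93}\right) = 0 + \left(64 + 16 \cdot 144\right) \left(- \frac{1}{93}\right) = 0 + \left(64 + 2304\right) \left(- \frac{1}{93}\right) = 0 + 2368 \left(- \frac{1}{93}\right) = 0 - \frac{2368}{93} = - \frac{2368}{93}$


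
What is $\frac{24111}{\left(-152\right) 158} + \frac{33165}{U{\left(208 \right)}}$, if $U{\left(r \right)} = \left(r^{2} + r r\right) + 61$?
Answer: $- \frac{7551209}{12160944} \approx -0.62094$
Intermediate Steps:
$U{\left(r \right)} = 61 + 2 r^{2}$ ($U{\left(r \right)} = \left(r^{2} + r^{2}\right) + 61 = 2 r^{2} + 61 = 61 + 2 r^{2}$)
$\frac{24111}{\left(-152\right) 158} + \frac{33165}{U{\left(208 \right)}} = \frac{24111}{\left(-152\right) 158} + \frac{33165}{61 + 2 \cdot 208^{2}} = \frac{24111}{-24016} + \frac{33165}{61 + 2 \cdot 43264} = 24111 \left(- \frac{1}{24016}\right) + \frac{33165}{61 + 86528} = - \frac{1269}{1264} + \frac{33165}{86589} = - \frac{1269}{1264} + 33165 \cdot \frac{1}{86589} = - \frac{1269}{1264} + \frac{3685}{9621} = - \frac{7551209}{12160944}$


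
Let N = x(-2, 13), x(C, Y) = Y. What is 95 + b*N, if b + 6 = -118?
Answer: -1517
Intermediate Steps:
b = -124 (b = -6 - 118 = -124)
N = 13
95 + b*N = 95 - 124*13 = 95 - 1612 = -1517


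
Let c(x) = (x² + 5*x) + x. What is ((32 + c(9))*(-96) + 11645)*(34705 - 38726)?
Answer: 17640127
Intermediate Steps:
c(x) = x² + 6*x
((32 + c(9))*(-96) + 11645)*(34705 - 38726) = ((32 + 9*(6 + 9))*(-96) + 11645)*(34705 - 38726) = ((32 + 9*15)*(-96) + 11645)*(-4021) = ((32 + 135)*(-96) + 11645)*(-4021) = (167*(-96) + 11645)*(-4021) = (-16032 + 11645)*(-4021) = -4387*(-4021) = 17640127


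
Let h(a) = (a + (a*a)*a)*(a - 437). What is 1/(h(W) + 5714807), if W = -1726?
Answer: 1/11121907083833 ≈ 8.9913e-14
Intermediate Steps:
h(a) = (-437 + a)*(a + a³) (h(a) = (a + a²*a)*(-437 + a) = (a + a³)*(-437 + a) = (-437 + a)*(a + a³))
1/(h(W) + 5714807) = 1/(-1726*(-437 - 1726 + (-1726)³ - 437*(-1726)²) + 5714807) = 1/(-1726*(-437 - 1726 - 5141885176 - 437*2979076) + 5714807) = 1/(-1726*(-437 - 1726 - 5141885176 - 1301856212) + 5714807) = 1/(-1726*(-6443743551) + 5714807) = 1/(11121901369026 + 5714807) = 1/11121907083833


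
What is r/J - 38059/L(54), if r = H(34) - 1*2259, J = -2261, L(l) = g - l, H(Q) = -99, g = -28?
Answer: 86244755/185402 ≈ 465.18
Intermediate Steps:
L(l) = -28 - l
r = -2358 (r = -99 - 1*2259 = -99 - 2259 = -2358)
r/J - 38059/L(54) = -2358/(-2261) - 38059/(-28 - 1*54) = -2358*(-1/2261) - 38059/(-28 - 54) = 2358/2261 - 38059/(-82) = 2358/2261 - 38059*(-1/82) = 2358/2261 + 38059/82 = 86244755/185402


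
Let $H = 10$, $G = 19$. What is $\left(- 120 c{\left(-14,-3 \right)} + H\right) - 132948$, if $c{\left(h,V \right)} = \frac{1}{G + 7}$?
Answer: $- \frac{1728254}{13} \approx -1.3294 \cdot 10^{5}$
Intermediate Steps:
$c{\left(h,V \right)} = \frac{1}{26}$ ($c{\left(h,V \right)} = \frac{1}{19 + 7} = \frac{1}{26}$)
$\left(- 120 c{\left(-14,-3 \right)} + H\right) - 132948 = \left(\left(-120\right) \frac{1}{26} + 10\right) - 132948 = \left(- \frac{60}{13} + 10\right) - 132948 = \frac{70}{13} - 132948 = - \frac{1728254}{13}$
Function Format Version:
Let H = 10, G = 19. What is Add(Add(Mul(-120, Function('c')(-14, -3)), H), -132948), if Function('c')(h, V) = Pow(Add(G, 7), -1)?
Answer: Rational(-1728254, 13) ≈ -1.3294e+5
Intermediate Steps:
Function('c')(h, V) = Rational(1, 26) (Function('c')(h, V) = Pow(Add(19, 7), -1) = Pow(26, -1) = Rational(1, 26))
Add(Add(Mul(-120, Function('c')(-14, -3)), H), -132948) = Add(Add(Mul(-120, Rational(1, 26)), 10), -132948) = Add(Add(Rational(-60, 13), 10), -132948) = Add(Rational(70, 13), -132948) = Rational(-1728254, 13)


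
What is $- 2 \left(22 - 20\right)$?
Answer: $-4$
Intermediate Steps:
$- 2 \left(22 - 20\right) = \left(-2\right) 2 = -4$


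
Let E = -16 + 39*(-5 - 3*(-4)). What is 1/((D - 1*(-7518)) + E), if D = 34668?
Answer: 1/42443 ≈ 2.3561e-5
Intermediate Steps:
E = 257 (E = -16 + 39*(-5 + 12) = -16 + 39*7 = -16 + 273 = 257)
1/((D - 1*(-7518)) + E) = 1/((34668 - 1*(-7518)) + 257) = 1/((34668 + 7518) + 257) = 1/(42186 + 257) = 1/42443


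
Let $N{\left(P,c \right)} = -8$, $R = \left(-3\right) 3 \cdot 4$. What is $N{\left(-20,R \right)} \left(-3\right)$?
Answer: $24$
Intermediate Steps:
$R = -36$ ($R = \left(-9\right) 4 = -36$)
$N{\left(-20,R \right)} \left(-3\right) = \left(-8\right) \left(-3\right) = 24$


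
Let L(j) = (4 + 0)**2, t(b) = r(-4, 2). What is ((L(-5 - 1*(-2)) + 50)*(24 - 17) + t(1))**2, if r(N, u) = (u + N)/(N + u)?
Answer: 214369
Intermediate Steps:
r(N, u) = 1 (r(N, u) = (N + u)/(N + u) = 1)
t(b) = 1
L(j) = 16 (L(j) = 4**2 = 16)
((L(-5 - 1*(-2)) + 50)*(24 - 17) + t(1))**2 = ((16 + 50)*(24 - 17) + 1)**2 = (66*7 + 1)**2 = (462 + 1)**2 = 463**2 = 214369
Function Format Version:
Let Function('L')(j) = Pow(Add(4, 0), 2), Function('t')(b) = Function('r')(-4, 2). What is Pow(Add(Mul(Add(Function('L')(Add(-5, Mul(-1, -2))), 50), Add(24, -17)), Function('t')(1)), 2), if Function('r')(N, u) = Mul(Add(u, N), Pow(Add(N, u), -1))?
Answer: 214369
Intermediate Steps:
Function('r')(N, u) = 1 (Function('r')(N, u) = Mul(Add(N, u), Pow(Add(N, u), -1)) = 1)
Function('t')(b) = 1
Function('L')(j) = 16 (Function('L')(j) = Pow(4, 2) = 16)
Pow(Add(Mul(Add(Function('L')(Add(-5, Mul(-1, -2))), 50), Add(24, -17)), Function('t')(1)), 2) = Pow(Add(Mul(Add(16, 50), Add(24, -17)), 1), 2) = Pow(Add(Mul(66, 7), 1), 2) = Pow(Add(462, 1), 2) = Pow(463, 2) = 214369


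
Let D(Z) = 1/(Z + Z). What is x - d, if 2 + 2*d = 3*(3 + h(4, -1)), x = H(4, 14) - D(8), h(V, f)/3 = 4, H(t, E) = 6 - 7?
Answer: -361/16 ≈ -22.563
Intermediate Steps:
H(t, E) = -1
h(V, f) = 12 (h(V, f) = 3*4 = 12)
D(Z) = 1/(2*Z)
x = -17/16 (x = -1 - 1/(2*8) = -1 - 1*1/16 = -1 - 1/16 = -17/16 ≈ -1.0625)
d = 43/2 (d = -1 + (3*(3 + 12))/2 = -1 + (3*15)/2 = -1 + (½)*45 = -1 + 45/2 = 43/2 ≈ 21.500)
x - d = -17/16 - 1*43/2 = -17/16 - 43/2 = -361/16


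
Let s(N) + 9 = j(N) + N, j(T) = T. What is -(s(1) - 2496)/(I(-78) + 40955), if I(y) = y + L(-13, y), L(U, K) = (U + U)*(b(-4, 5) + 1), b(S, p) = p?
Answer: 2503/40721 ≈ 0.061467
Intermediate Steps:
L(U, K) = 12*U (L(U, K) = (U + U)*(5 + 1) = (2*U)*6 = 12*U)
I(y) = -156 + y (I(y) = y + 12*(-13) = y - 156 = -156 + y)
s(N) = -9 + 2*N (s(N) = -9 + (N + N) = -9 + 2*N)
-(s(1) - 2496)/(I(-78) + 40955) = -((-9 + 2*1) - 2496)/((-156 - 78) + 40955) = -((-9 + 2) - 2496)/(-234 + 40955) = -(-7 - 2496)/40721 = -(-2503)/40721 = -1*(-2503/40721) = 2503/40721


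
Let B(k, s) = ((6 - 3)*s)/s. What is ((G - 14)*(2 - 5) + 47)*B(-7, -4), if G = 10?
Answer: 177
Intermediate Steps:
B(k, s) = 3 (B(k, s) = (3*s)/s = 3)
((G - 14)*(2 - 5) + 47)*B(-7, -4) = ((10 - 14)*(2 - 5) + 47)*3 = (-4*(-3) + 47)*3 = (12 + 47)*3 = 59*3 = 177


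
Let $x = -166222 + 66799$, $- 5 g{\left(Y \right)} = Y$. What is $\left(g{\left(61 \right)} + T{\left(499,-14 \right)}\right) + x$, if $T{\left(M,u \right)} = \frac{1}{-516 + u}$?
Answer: $- \frac{52700657}{530} \approx -99435.0$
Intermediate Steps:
$g{\left(Y \right)} = - \frac{Y}{5}$
$x = -99423$
$\left(g{\left(61 \right)} + T{\left(499,-14 \right)}\right) + x = \left(\left(- \frac{1}{5}\right) 61 + \frac{1}{-516 - 14}\right) - 99423 = \left(- \frac{61}{5} + \frac{1}{-530}\right) - 99423 = \left(- \frac{61}{5} - \frac{1}{530}\right) - 99423 = - \frac{6467}{530} - 99423 = - \frac{52700657}{530}$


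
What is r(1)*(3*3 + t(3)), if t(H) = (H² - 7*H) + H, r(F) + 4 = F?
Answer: 0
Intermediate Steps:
r(F) = -4 + F
t(H) = H² - 6*H
r(1)*(3*3 + t(3)) = (-4 + 1)*(3*3 + 3*(-6 + 3)) = -3*(9 + 3*(-3)) = -3*(9 - 9) = -3*0 = 0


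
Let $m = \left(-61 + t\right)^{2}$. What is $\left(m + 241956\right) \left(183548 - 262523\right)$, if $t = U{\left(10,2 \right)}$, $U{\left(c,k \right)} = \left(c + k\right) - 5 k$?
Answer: $-19383387075$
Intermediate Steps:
$U{\left(c,k \right)} = c - 4 k$
$t = 2$ ($t = 10 - 8 = 2$)
$m = 3481$ ($m = \left(-61 + 2\right)^{2} = \left(-59\right)^{2} = 3481$)
$\left(m + 241956\right) \left(183548 - 262523\right) = \left(3481 + 241956\right) \left(183548 - 262523\right) = 245437 \left(-78975\right) = -19383387075$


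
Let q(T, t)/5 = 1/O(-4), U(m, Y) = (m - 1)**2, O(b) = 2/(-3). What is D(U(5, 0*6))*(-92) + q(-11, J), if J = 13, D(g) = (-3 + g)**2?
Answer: -31111/2 ≈ -15556.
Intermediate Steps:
O(b) = -2/3 (O(b) = 2*(-1/3) = -2/3)
U(m, Y) = (-1 + m)**2
q(T, t) = -15/2 (q(T, t) = 5/(-2/3) = 5*(-3/2) = -15/2)
D(U(5, 0*6))*(-92) + q(-11, J) = (-3 + (-1 + 5)**2)**2*(-92) - 15/2 = (-3 + 4**2)**2*(-92) - 15/2 = (-3 + 16)**2*(-92) - 15/2 = 13**2*(-92) - 15/2 = 169*(-92) - 15/2 = -15548 - 15/2 = -31111/2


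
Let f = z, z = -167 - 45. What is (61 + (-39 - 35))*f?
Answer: 2756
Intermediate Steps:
z = -212
f = -212
(61 + (-39 - 35))*f = (61 + (-39 - 35))*(-212) = (61 - 74)*(-212) = -13*(-212) = 2756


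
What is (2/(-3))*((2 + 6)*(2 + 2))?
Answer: -64/3 ≈ -21.333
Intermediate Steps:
(2/(-3))*((2 + 6)*(2 + 2)) = (-1/3*2)*(8*4) = -2/3*32 = -64/3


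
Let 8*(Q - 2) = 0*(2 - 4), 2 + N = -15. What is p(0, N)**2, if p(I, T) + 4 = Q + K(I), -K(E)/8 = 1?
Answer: 100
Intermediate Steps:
N = -17 (N = -2 - 15 = -17)
K(E) = -8 (K(E) = -8*1 = -8)
Q = 2 (Q = 2 + (0*(2 - 4))/8 = 2 + (0*(-2))/8 = 2 + (1/8)*0 = 2 + 0 = 2)
p(I, T) = -10 (p(I, T) = -4 + (2 - 8) = -4 - 6 = -10)
p(0, N)**2 = (-10)**2 = 100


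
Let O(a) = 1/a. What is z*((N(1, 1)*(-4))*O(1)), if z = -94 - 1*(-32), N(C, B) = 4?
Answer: 992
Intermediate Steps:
z = -62 (z = -94 + 32 = -62)
z*((N(1, 1)*(-4))*O(1)) = -62*4*(-4)/1 = -(-992) = -62*(-16) = 992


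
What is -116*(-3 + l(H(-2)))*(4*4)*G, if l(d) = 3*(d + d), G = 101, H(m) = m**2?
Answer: -3936576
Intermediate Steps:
l(d) = 6*d (l(d) = 3*(2*d) = 6*d)
-116*(-3 + l(H(-2)))*(4*4)*G = -116*(-3 + 6*(-2)**2)*(4*4)*101 = -116*(-3 + 6*4)*16*101 = -116*(-3 + 24)*16*101 = -116*21*16*101 = -38976*101 = -116*33936 = -3936576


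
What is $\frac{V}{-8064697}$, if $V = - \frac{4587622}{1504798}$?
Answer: $\frac{2293811}{6067869958103} \approx 3.7803 \cdot 10^{-7}$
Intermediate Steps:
$V = - \frac{2293811}{752399}$ ($V = \left(-4587622\right) \frac{1}{1504798} = - \frac{2293811}{752399} \approx -3.0487$)
$\frac{V}{-8064697} = - \frac{2293811}{752399 \left(-8064697\right)} = \left(- \frac{2293811}{752399}\right) \left(- \frac{1}{8064697}\right) = \frac{2293811}{6067869958103}$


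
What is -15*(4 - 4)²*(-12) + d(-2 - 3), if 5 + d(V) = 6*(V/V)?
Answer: 1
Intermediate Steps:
d(V) = 1 (d(V) = -5 + 6*(V/V) = -5 + 6*1 = -5 + 6 = 1)
-15*(4 - 4)²*(-12) + d(-2 - 3) = -15*(4 - 4)²*(-12) + 1 = -15*0²*(-12) + 1 = -0*(-12) + 1 = -15*0 + 1 = 0 + 1 = 1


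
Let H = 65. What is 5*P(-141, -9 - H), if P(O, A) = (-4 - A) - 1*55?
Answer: 75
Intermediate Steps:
P(O, A) = -59 - A (P(O, A) = (-4 - A) - 55 = -59 - A)
5*P(-141, -9 - H) = 5*(-59 - (-9 - 1*65)) = 5*(-59 - (-9 - 65)) = 5*(-59 - 1*(-74)) = 5*(-59 + 74) = 5*15 = 75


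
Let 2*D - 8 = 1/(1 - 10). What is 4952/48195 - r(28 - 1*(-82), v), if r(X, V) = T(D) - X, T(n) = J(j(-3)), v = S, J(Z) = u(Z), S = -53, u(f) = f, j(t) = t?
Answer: 5450987/48195 ≈ 113.10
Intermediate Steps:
D = 71/18 (D = 4 + 1/(2*(1 - 10)) = 4 + (1/2)/(-9) = 4 + (1/2)*(-1/9) = 4 - 1/18 = 71/18 ≈ 3.9444)
J(Z) = Z
v = -53
T(n) = -3
r(X, V) = -3 - X
4952/48195 - r(28 - 1*(-82), v) = 4952/48195 - (-3 - (28 - 1*(-82))) = 4952*(1/48195) - (-3 - (28 + 82)) = 4952/48195 - (-3 - 1*110) = 4952/48195 - (-3 - 110) = 4952/48195 - 1*(-113) = 4952/48195 + 113 = 5450987/48195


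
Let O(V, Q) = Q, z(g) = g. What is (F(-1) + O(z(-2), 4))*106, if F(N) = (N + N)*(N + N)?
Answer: 848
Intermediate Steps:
F(N) = 4*N² (F(N) = (2*N)*(2*N) = 4*N²)
(F(-1) + O(z(-2), 4))*106 = (4*(-1)² + 4)*106 = (4*1 + 4)*106 = (4 + 4)*106 = 8*106 = 848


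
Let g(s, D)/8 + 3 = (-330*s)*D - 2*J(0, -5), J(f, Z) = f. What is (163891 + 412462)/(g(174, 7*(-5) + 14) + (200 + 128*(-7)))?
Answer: 576353/9645840 ≈ 0.059751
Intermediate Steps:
g(s, D) = -24 - 2640*D*s (g(s, D) = -24 + 8*((-330*s)*D - 2*0) = -24 + 8*(-330*D*s + 0) = -24 + 8*(-330*D*s) = -24 - 2640*D*s)
(163891 + 412462)/(g(174, 7*(-5) + 14) + (200 + 128*(-7))) = (163891 + 412462)/((-24 - 2640*(7*(-5) + 14)*174) + (200 + 128*(-7))) = 576353/((-24 - 2640*(-35 + 14)*174) + (200 - 896)) = 576353/((-24 - 2640*(-21)*174) - 696) = 576353/((-24 + 9646560) - 696) = 576353/(9646536 - 696) = 576353/9645840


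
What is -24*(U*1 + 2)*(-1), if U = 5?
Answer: 168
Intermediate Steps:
-24*(U*1 + 2)*(-1) = -24*(5*1 + 2)*(-1) = -24*(5 + 2)*(-1) = -168*(-1) = -24*(-7) = 168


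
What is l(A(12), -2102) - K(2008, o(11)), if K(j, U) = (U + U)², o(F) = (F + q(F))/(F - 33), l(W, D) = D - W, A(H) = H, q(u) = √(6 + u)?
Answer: -255932/121 - 2*√17/11 ≈ -2115.9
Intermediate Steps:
o(F) = (F + √(6 + F))/(-33 + F) (o(F) = (F + √(6 + F))/(F - 33) = (F + √(6 + F))/(-33 + F))
K(j, U) = 4*U² (K(j, U) = (2*U)² = 4*U²)
l(A(12), -2102) - K(2008, o(11)) = (-2102 - 1*12) - 4*((11 + √(6 + 11))/(-33 + 11))² = (-2102 - 12) - 4*((11 + √17)/(-22))² = -2114 - 4*(-(11 + √17)/22)² = -2114 - 4*(-½ - √17/22)²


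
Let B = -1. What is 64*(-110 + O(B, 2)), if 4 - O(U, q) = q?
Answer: -6912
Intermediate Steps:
O(U, q) = 4 - q
64*(-110 + O(B, 2)) = 64*(-110 + (4 - 1*2)) = 64*(-110 + (4 - 2)) = 64*(-110 + 2) = 64*(-108) = -6912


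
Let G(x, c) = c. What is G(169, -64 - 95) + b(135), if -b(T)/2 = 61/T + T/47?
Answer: -1051039/6345 ≈ -165.65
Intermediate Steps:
b(T) = -122/T - 2*T/47 (b(T) = -2*(61/T + T/47) = -122/T - 2*T/47)
G(169, -64 - 95) + b(135) = (-64 - 95) + (-122/135 - 2/47*135) = -159 + (-122*1/135 - 270/47) = -159 + (-122/135 - 270/47) = -159 - 42184/6345 = -1051039/6345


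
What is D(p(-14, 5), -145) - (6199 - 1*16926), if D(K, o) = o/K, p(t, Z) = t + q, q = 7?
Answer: 75234/7 ≈ 10748.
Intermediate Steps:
p(t, Z) = 7 + t (p(t, Z) = t + 7 = 7 + t)
D(p(-14, 5), -145) - (6199 - 1*16926) = -145/(7 - 14) - (6199 - 1*16926) = -145/(-7) - (6199 - 16926) = -145*(-1/7) - 1*(-10727) = 145/7 + 10727 = 75234/7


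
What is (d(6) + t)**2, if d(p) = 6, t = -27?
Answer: 441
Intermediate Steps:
(d(6) + t)**2 = (6 - 27)**2 = (-21)**2 = 441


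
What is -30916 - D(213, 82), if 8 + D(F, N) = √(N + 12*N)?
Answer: -30908 - √1066 ≈ -30941.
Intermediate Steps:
D(F, N) = -8 + √13*√N (D(F, N) = -8 + √(N + 12*N) = -8 + √(13*N) = -8 + √13*√N)
-30916 - D(213, 82) = -30916 - (-8 + √13*√82) = -30916 - (-8 + √1066) = -30916 + (8 - √1066) = -30908 - √1066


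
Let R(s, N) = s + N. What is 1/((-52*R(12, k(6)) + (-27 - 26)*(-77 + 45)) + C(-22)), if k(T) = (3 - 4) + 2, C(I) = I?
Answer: 1/998 ≈ 0.0010020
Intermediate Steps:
k(T) = 1 (k(T) = -1 + 2 = 1)
R(s, N) = N + s
1/((-52*R(12, k(6)) + (-27 - 26)*(-77 + 45)) + C(-22)) = 1/((-52*(1 + 12) + (-27 - 26)*(-77 + 45)) - 22) = 1/((-52*13 - 53*(-32)) - 22) = 1/((-676 + 1696) - 22) = 1/(1020 - 22) = 1/998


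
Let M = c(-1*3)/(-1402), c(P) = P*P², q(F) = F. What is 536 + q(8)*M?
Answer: 375844/701 ≈ 536.15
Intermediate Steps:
c(P) = P³
M = 27/1402 (M = (-1*3)³/(-1402) = (-3)³*(-1/1402) = -27*(-1/1402) = 27/1402 ≈ 0.019258)
536 + q(8)*M = 536 + 8*(27/1402) = 536 + 108/701 = 375844/701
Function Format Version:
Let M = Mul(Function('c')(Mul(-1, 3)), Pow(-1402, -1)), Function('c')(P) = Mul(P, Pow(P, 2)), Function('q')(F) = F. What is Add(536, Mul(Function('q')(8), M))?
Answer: Rational(375844, 701) ≈ 536.15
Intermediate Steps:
Function('c')(P) = Pow(P, 3)
M = Rational(27, 1402) (M = Mul(Pow(Mul(-1, 3), 3), Pow(-1402, -1)) = Mul(Pow(-3, 3), Rational(-1, 1402)) = Mul(-27, Rational(-1, 1402)) = Rational(27, 1402) ≈ 0.019258)
Add(536, Mul(Function('q')(8), M)) = Add(536, Mul(8, Rational(27, 1402))) = Add(536, Rational(108, 701)) = Rational(375844, 701)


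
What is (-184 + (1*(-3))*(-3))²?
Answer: 30625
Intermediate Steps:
(-184 + (1*(-3))*(-3))² = (-184 - 3*(-3))² = (-184 + 9)² = (-175)² = 30625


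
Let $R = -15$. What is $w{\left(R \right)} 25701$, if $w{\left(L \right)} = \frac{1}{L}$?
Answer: $- \frac{8567}{5} \approx -1713.4$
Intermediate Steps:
$w{\left(R \right)} 25701 = \frac{1}{-15} \cdot 25701 = \left(- \frac{1}{15}\right) 25701 = - \frac{8567}{5}$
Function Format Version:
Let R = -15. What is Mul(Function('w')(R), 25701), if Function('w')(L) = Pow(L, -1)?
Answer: Rational(-8567, 5) ≈ -1713.4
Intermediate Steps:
Mul(Function('w')(R), 25701) = Mul(Pow(-15, -1), 25701) = Mul(Rational(-1, 15), 25701) = Rational(-8567, 5)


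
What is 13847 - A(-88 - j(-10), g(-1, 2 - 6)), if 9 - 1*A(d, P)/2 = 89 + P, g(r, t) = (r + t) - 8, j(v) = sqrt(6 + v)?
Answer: 13981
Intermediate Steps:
g(r, t) = -8 + r + t
A(d, P) = -160 - 2*P (A(d, P) = 18 - 2*(89 + P) = 18 + (-178 - 2*P) = -160 - 2*P)
13847 - A(-88 - j(-10), g(-1, 2 - 6)) = 13847 - (-160 - 2*(-8 - 1 + (2 - 6))) = 13847 - (-160 - 2*(-8 - 1 - 4)) = 13847 - (-160 - 2*(-13)) = 13847 - (-160 + 26) = 13847 - 1*(-134) = 13847 + 134 = 13981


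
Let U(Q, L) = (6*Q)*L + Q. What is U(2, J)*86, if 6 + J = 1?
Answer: -4988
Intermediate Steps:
J = -5 (J = -6 + 1 = -5)
U(Q, L) = Q + 6*L*Q (U(Q, L) = 6*L*Q + Q = Q + 6*L*Q)
U(2, J)*86 = (2*(1 + 6*(-5)))*86 = (2*(1 - 30))*86 = (2*(-29))*86 = -58*86 = -4988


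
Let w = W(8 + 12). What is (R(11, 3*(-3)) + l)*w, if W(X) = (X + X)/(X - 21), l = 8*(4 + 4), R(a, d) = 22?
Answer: -3440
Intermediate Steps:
l = 64 (l = 8*8 = 64)
W(X) = 2*X/(-21 + X) (W(X) = (2*X)/(-21 + X) = 2*X/(-21 + X))
w = -40 (w = 2*(8 + 12)/(-21 + (8 + 12)) = 2*20/(-21 + 20) = 2*20/(-1) = 2*20*(-1) = -40)
(R(11, 3*(-3)) + l)*w = (22 + 64)*(-40) = 86*(-40) = -3440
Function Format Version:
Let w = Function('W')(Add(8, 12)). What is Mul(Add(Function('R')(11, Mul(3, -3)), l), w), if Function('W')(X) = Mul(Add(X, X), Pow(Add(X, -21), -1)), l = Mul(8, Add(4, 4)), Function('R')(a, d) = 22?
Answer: -3440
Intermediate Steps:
l = 64 (l = Mul(8, 8) = 64)
Function('W')(X) = Mul(2, X, Pow(Add(-21, X), -1)) (Function('W')(X) = Mul(Mul(2, X), Pow(Add(-21, X), -1)) = Mul(2, X, Pow(Add(-21, X), -1)))
w = -40 (w = Mul(2, Add(8, 12), Pow(Add(-21, Add(8, 12)), -1)) = Mul(2, 20, Pow(Add(-21, 20), -1)) = Mul(2, 20, Pow(-1, -1)) = Mul(2, 20, -1) = -40)
Mul(Add(Function('R')(11, Mul(3, -3)), l), w) = Mul(Add(22, 64), -40) = Mul(86, -40) = -3440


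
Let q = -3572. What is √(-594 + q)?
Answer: I*√4166 ≈ 64.545*I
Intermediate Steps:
√(-594 + q) = √(-594 - 3572) = √(-4166) = I*√4166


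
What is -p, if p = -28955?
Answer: 28955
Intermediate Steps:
-p = -1*(-28955) = 28955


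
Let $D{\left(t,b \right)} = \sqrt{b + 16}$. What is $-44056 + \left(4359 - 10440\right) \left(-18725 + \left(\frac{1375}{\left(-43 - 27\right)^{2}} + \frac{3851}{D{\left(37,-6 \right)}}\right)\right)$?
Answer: $\frac{22308908669}{196} - \frac{23417931 \sqrt{10}}{10} \approx 1.0642 \cdot 10^{8}$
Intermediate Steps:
$D{\left(t,b \right)} = \sqrt{16 + b}$
$-44056 + \left(4359 - 10440\right) \left(-18725 + \left(\frac{1375}{\left(-43 - 27\right)^{2}} + \frac{3851}{D{\left(37,-6 \right)}}\right)\right) = -44056 + \left(4359 - 10440\right) \left(-18725 + \left(\frac{1375}{\left(-43 - 27\right)^{2}} + \frac{3851}{\sqrt{16 - 6}}\right)\right) = -44056 - 6081 \left(-18725 + \left(\frac{1375}{\left(-70\right)^{2}} + \frac{3851}{\sqrt{10}}\right)\right) = -44056 - 6081 \left(-18725 + \left(\frac{1375}{4900} + 3851 \frac{\sqrt{10}}{10}\right)\right) = -44056 - 6081 \left(-18725 + \left(1375 \cdot \frac{1}{4900} + \frac{3851 \sqrt{10}}{10}\right)\right) = -44056 - 6081 \left(-18725 + \left(\frac{55}{196} + \frac{3851 \sqrt{10}}{10}\right)\right) = -44056 - 6081 \left(- \frac{3670045}{196} + \frac{3851 \sqrt{10}}{10}\right) = -44056 + \left(\frac{22317543645}{196} - \frac{23417931 \sqrt{10}}{10}\right) = \frac{22308908669}{196} - \frac{23417931 \sqrt{10}}{10}$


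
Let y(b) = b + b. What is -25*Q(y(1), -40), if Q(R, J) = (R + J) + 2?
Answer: 900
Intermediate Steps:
y(b) = 2*b
Q(R, J) = 2 + J + R (Q(R, J) = (J + R) + 2 = 2 + J + R)
-25*Q(y(1), -40) = -25*(2 - 40 + 2*1) = -25*(2 - 40 + 2) = -25*(-36) = 900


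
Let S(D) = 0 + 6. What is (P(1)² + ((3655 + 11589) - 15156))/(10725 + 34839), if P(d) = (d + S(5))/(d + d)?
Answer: 401/182256 ≈ 0.0022002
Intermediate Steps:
S(D) = 6
P(d) = (6 + d)/(2*d) (P(d) = (d + 6)/(d + d) = (6 + d)/((2*d)) = (6 + d)*(1/(2*d)) = (6 + d)/(2*d))
(P(1)² + ((3655 + 11589) - 15156))/(10725 + 34839) = (((½)*(6 + 1)/1)² + ((3655 + 11589) - 15156))/(10725 + 34839) = (((½)*1*7)² + (15244 - 15156))/45564 = ((7/2)² + 88)*(1/45564) = (49/4 + 88)*(1/45564) = (401/4)*(1/45564) = 401/182256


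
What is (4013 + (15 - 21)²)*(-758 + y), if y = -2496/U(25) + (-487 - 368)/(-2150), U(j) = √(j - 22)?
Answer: -1319038681/430 - 3368768*√3 ≈ -8.9024e+6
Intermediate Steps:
U(j) = √(-22 + j)
y = 171/430 - 832*√3 (y = -2496/√(-22 + 25) + (-487 - 368)/(-2150) = -2496*√3/3 - 855*(-1/2150) = -832*√3 + 171/430 = 171/430 - 832*√3 ≈ -1440.7)
(4013 + (15 - 21)²)*(-758 + y) = (4013 + (15 - 21)²)*(-758 + (171/430 - 832*√3)) = (4013 + (-6)²)*(-325769/430 - 832*√3) = (4013 + 36)*(-325769/430 - 832*√3) = 4049*(-325769/430 - 832*√3) = -1319038681/430 - 3368768*√3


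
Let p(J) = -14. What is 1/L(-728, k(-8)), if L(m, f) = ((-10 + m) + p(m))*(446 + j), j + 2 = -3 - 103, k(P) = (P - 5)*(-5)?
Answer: -1/254176 ≈ -3.9343e-6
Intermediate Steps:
k(P) = 25 - 5*P (k(P) = (-5 + P)*(-5) = 25 - 5*P)
j = -108 (j = -2 + (-3 - 103) = -2 - 106 = -108)
L(m, f) = -8112 + 338*m (L(m, f) = ((-10 + m) - 14)*(446 - 108) = (-24 + m)*338 = -8112 + 338*m)
1/L(-728, k(-8)) = 1/(-8112 + 338*(-728)) = 1/(-8112 - 246064) = 1/(-254176) = -1/254176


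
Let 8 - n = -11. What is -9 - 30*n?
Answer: -579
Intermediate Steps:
n = 19 (n = 8 - 1*(-11) = 8 + 11 = 19)
-9 - 30*n = -9 - 30*19 = -9 - 570 = -579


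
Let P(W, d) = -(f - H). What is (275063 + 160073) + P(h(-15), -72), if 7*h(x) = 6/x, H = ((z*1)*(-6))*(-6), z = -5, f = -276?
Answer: 435232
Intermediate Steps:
H = -180 (H = (-5*1*(-6))*(-6) = -5*(-6)*(-6) = 30*(-6) = -180)
h(x) = 6/(7*x) (h(x) = (6/x)/7 = 6/(7*x))
P(W, d) = 96 (P(W, d) = -(-276 - 1*(-180)) = -(-276 + 180) = -1*(-96) = 96)
(275063 + 160073) + P(h(-15), -72) = (275063 + 160073) + 96 = 435136 + 96 = 435232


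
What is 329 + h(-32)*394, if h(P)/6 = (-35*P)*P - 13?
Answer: -84756163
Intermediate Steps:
h(P) = -78 - 210*P² (h(P) = 6*((-35*P)*P - 13) = 6*(-35*P² - 13) = 6*(-13 - 35*P²) = -78 - 210*P²)
329 + h(-32)*394 = 329 + (-78 - 210*(-32)²)*394 = 329 + (-78 - 210*1024)*394 = 329 + (-78 - 215040)*394 = 329 - 215118*394 = 329 - 84756492 = -84756163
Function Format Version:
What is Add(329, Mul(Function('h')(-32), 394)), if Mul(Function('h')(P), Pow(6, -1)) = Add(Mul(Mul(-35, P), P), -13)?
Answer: -84756163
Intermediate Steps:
Function('h')(P) = Add(-78, Mul(-210, Pow(P, 2))) (Function('h')(P) = Mul(6, Add(Mul(Mul(-35, P), P), -13)) = Mul(6, Add(Mul(-35, Pow(P, 2)), -13)) = Mul(6, Add(-13, Mul(-35, Pow(P, 2)))) = Add(-78, Mul(-210, Pow(P, 2))))
Add(329, Mul(Function('h')(-32), 394)) = Add(329, Mul(Add(-78, Mul(-210, Pow(-32, 2))), 394)) = Add(329, Mul(Add(-78, Mul(-210, 1024)), 394)) = Add(329, Mul(Add(-78, -215040), 394)) = Add(329, Mul(-215118, 394)) = Add(329, -84756492) = -84756163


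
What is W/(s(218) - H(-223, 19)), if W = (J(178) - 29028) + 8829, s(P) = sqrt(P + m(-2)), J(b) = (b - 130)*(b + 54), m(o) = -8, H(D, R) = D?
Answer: -2021049/49519 + 9063*sqrt(210)/49519 ≈ -38.161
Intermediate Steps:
J(b) = (-130 + b)*(54 + b)
s(P) = sqrt(-8 + P) (s(P) = sqrt(P - 8) = sqrt(-8 + P))
W = -9063 (W = ((-7020 + 178**2 - 76*178) - 29028) + 8829 = ((-7020 + 31684 - 13528) - 29028) + 8829 = (11136 - 29028) + 8829 = -17892 + 8829 = -9063)
W/(s(218) - H(-223, 19)) = -9063/(sqrt(-8 + 218) - 1*(-223)) = -9063/(sqrt(210) + 223) = -9063/(223 + sqrt(210))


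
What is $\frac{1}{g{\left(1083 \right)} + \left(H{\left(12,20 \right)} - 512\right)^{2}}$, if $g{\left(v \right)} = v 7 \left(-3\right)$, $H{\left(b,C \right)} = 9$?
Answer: $\frac{1}{230266} \approx 4.3428 \cdot 10^{-6}$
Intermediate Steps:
$g{\left(v \right)} = - 21 v$ ($g{\left(v \right)} = 7 v \left(-3\right) = - 21 v$)
$\frac{1}{g{\left(1083 \right)} + \left(H{\left(12,20 \right)} - 512\right)^{2}} = \frac{1}{\left(-21\right) 1083 + \left(9 - 512\right)^{2}} = \frac{1}{-22743 + \left(-503\right)^{2}} = \frac{1}{-22743 + 253009} = \frac{1}{230266}$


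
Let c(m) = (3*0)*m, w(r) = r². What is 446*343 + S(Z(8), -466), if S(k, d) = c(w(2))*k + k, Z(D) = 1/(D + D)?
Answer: 2447649/16 ≈ 1.5298e+5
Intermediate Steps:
c(m) = 0 (c(m) = 0*m = 0)
Z(D) = 1/(2*D)
S(k, d) = k (S(k, d) = 0*k + k = 0 + k = k)
446*343 + S(Z(8), -466) = 446*343 + (½)/8 = 152978 + (½)*(⅛) = 152978 + 1/16 = 2447649/16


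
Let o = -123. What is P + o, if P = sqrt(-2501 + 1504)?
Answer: -123 + I*sqrt(997) ≈ -123.0 + 31.575*I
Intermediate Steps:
P = I*sqrt(997) (P = sqrt(-997) = I*sqrt(997) ≈ 31.575*I)
P + o = I*sqrt(997) - 123 = -123 + I*sqrt(997)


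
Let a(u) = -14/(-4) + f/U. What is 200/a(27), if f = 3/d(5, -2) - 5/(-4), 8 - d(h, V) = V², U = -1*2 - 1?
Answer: 1200/17 ≈ 70.588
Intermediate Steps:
U = -3 (U = -2 - 1 = -3)
d(h, V) = 8 - V²
f = 2 (f = 3/(8 - 1*(-2)²) - 5/(-4) = 3/(8 - 1*4) - 5*(-¼) = 3/(8 - 4) + 5/4 = 3/4 + 5/4 = 3*(¼) + 5/4 = ¾ + 5/4 = 2)
a(u) = 17/6 (a(u) = -14/(-4) + 2/(-3) = -14*(-¼) + 2*(-⅓) = 7/2 - ⅔ = 17/6)
200/a(27) = 200/(17/6) = 200*(6/17) = 1200/17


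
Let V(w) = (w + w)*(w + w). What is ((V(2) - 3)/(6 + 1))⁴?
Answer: 28561/2401 ≈ 11.895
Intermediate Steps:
V(w) = 4*w² (V(w) = (2*w)*(2*w) = 4*w²)
((V(2) - 3)/(6 + 1))⁴ = ((4*2² - 3)/(6 + 1))⁴ = ((4*4 - 3)/7)⁴ = ((16 - 3)*(⅐))⁴ = (13*(⅐))⁴ = (13/7)⁴ = 28561/2401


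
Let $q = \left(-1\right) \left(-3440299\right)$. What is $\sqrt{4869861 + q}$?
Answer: $4 \sqrt{519385} \approx 2882.7$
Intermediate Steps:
$q = 3440299$
$\sqrt{4869861 + q} = \sqrt{4869861 + 3440299} = \sqrt{8310160} = 4 \sqrt{519385}$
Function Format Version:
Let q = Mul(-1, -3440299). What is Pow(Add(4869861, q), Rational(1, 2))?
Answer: Mul(4, Pow(519385, Rational(1, 2))) ≈ 2882.7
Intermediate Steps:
q = 3440299
Pow(Add(4869861, q), Rational(1, 2)) = Pow(Add(4869861, 3440299), Rational(1, 2)) = Pow(8310160, Rational(1, 2)) = Mul(4, Pow(519385, Rational(1, 2)))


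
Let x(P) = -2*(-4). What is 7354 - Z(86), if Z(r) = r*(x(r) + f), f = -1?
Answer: 6752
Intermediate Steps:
x(P) = 8
Z(r) = 7*r (Z(r) = r*(8 - 1) = r*7 = 7*r)
7354 - Z(86) = 7354 - 7*86 = 7354 - 1*602 = 7354 - 602 = 6752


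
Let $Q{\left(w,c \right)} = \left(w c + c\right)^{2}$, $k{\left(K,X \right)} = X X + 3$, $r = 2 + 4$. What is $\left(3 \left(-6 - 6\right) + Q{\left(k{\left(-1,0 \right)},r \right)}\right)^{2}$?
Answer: $291600$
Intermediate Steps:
$r = 6$
$k{\left(K,X \right)} = 3 + X^{2}$ ($k{\left(K,X \right)} = X^{2} + 3 = 3 + X^{2}$)
$Q{\left(w,c \right)} = \left(c + c w\right)^{2}$ ($Q{\left(w,c \right)} = \left(c w + c\right)^{2} = \left(c + c w\right)^{2}$)
$\left(3 \left(-6 - 6\right) + Q{\left(k{\left(-1,0 \right)},r \right)}\right)^{2} = \left(3 \left(-6 - 6\right) + 6^{2} \left(1 + \left(3 + 0^{2}\right)\right)^{2}\right)^{2} = \left(3 \left(-12\right) + 36 \left(1 + \left(3 + 0\right)\right)^{2}\right)^{2} = \left(-36 + 36 \left(1 + 3\right)^{2}\right)^{2} = \left(-36 + 36 \cdot 4^{2}\right)^{2} = \left(-36 + 36 \cdot 16\right)^{2} = \left(-36 + 576\right)^{2} = 540^{2} = 291600$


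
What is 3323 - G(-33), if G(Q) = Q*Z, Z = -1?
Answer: 3290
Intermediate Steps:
G(Q) = -Q (G(Q) = Q*(-1) = -Q)
3323 - G(-33) = 3323 - (-1)*(-33) = 3323 - 1*33 = 3323 - 33 = 3290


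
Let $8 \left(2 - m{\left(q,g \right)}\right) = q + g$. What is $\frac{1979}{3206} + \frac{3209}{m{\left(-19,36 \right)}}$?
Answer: $- \frac{82302453}{3206} \approx -25671.0$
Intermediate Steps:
$m{\left(q,g \right)} = 2 - \frac{g}{8} - \frac{q}{8}$ ($m{\left(q,g \right)} = 2 - \frac{q + g}{8} = 2 - \frac{g + q}{8} = 2 - \left(\frac{g}{8} + \frac{q}{8}\right) = 2 - \frac{g}{8} - \frac{q}{8}$)
$\frac{1979}{3206} + \frac{3209}{m{\left(-19,36 \right)}} = \frac{1979}{3206} + \frac{3209}{2 - \frac{9}{2} - - \frac{19}{8}} = 1979 \cdot \frac{1}{3206} + \frac{3209}{2 - \frac{9}{2} + \frac{19}{8}} = \frac{1979}{3206} + \frac{3209}{- \frac{1}{8}} = \frac{1979}{3206} + 3209 \left(-8\right) = \frac{1979}{3206} - 25672 = - \frac{82302453}{3206}$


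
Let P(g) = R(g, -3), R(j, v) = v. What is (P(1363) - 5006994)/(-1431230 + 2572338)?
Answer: -5006997/1141108 ≈ -4.3878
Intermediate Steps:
P(g) = -3
(P(1363) - 5006994)/(-1431230 + 2572338) = (-3 - 5006994)/(-1431230 + 2572338) = -5006997/1141108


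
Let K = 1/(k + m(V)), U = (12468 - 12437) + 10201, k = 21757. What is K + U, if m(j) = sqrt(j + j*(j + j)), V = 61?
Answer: 4843414896429/473359546 - sqrt(7503)/473359546 ≈ 10232.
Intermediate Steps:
m(j) = sqrt(j + 2*j**2) (m(j) = sqrt(j + j*(2*j)) = sqrt(j + 2*j**2))
U = 10232 (U = 31 + 10201 = 10232)
K = 1/(21757 + sqrt(7503)) (K = 1/(21757 + sqrt(61*(1 + 2*61))) = 1/(21757 + sqrt(61*(1 + 122))) = 1/(21757 + sqrt(61*123)) = 1/(21757 + sqrt(7503)) ≈ 4.5780e-5)
K + U = (21757/473359546 - sqrt(7503)/473359546) + 10232 = 4843414896429/473359546 - sqrt(7503)/473359546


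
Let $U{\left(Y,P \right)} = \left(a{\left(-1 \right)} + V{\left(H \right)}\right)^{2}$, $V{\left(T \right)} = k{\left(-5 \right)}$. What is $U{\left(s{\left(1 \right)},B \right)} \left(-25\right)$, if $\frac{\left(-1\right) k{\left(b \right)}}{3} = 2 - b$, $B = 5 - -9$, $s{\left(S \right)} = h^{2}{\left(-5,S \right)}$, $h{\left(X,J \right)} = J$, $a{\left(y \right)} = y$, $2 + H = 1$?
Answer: $-12100$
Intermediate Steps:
$H = -1$ ($H = -2 + 1 = -1$)
$s{\left(S \right)} = S^{2}$
$B = 14$ ($B = 5 + 9 = 14$)
$k{\left(b \right)} = -6 + 3 b$ ($k{\left(b \right)} = - 3 \left(2 - b\right) = -6 + 3 b$)
$V{\left(T \right)} = -21$ ($V{\left(T \right)} = -6 + 3 \left(-5\right) = -6 - 15 = -21$)
$U{\left(Y,P \right)} = 484$ ($U{\left(Y,P \right)} = \left(-1 - 21\right)^{2} = \left(-22\right)^{2} = 484$)
$U{\left(s{\left(1 \right)},B \right)} \left(-25\right) = 484 \left(-25\right) = -12100$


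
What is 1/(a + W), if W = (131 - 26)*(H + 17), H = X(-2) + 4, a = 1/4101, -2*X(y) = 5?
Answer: 8202/15932387 ≈ 0.00051480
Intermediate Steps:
X(y) = -5/2 (X(y) = -1/2*5 = -5/2)
a = 1/4101 ≈ 0.00024384
H = 3/2 (H = -5/2 + 4 = 3/2 ≈ 1.5000)
W = 3885/2 (W = (131 - 26)*(3/2 + 17) = 105*(37/2) = 3885/2 ≈ 1942.5)
1/(a + W) = 1/(1/4101 + 3885/2) = 1/(15932387/8202) = 8202/15932387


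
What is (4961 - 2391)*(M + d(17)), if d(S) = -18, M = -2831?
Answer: -7321930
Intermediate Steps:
(4961 - 2391)*(M + d(17)) = (4961 - 2391)*(-2831 - 18) = 2570*(-2849) = -7321930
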